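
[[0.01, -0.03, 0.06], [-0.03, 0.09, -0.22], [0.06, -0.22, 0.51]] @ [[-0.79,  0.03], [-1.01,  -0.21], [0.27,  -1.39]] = [[0.04,-0.08], [-0.13,0.29], [0.31,-0.66]]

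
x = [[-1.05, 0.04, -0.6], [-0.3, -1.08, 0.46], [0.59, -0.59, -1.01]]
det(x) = -1.92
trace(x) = -3.14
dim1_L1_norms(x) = [1.69, 1.84, 2.19]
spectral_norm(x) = 1.31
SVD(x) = [[-0.14, -0.39, -0.91], [-0.01, 0.92, -0.39], [0.99, -0.04, -0.14]] @ diag([1.3121356611183481, 1.2124284805648737, 1.2069453949274875]) @ [[0.56,-0.44,-0.70], [0.09,-0.81,0.58], [0.82,0.39,0.42]]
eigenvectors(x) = [[-0.08+0.52j, (-0.08-0.52j), 0.65+0.00j], [-0.13-0.45j, (-0.13+0.45j), (0.73+0j)], [(0.71+0j), (0.71-0j), (0.22+0j)]]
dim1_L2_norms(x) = [1.21, 1.21, 1.31]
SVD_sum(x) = [[-0.1, 0.08, 0.13], [-0.01, 0.01, 0.01], [0.73, -0.57, -0.91]] + [[-0.04, 0.38, -0.27],[0.1, -0.91, 0.64],[-0.00, 0.04, -0.03]] + [[-0.9, -0.43, -0.46], [-0.39, -0.18, -0.2], [-0.14, -0.06, -0.07]]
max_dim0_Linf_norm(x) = 1.08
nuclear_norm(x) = 3.73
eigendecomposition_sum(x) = [[-0.27+0.25j, 0.31-0.10j, -0.22-0.39j], [0.13-0.30j, -0.21+0.20j, (0.32+0.24j)], [0.38+0.32j, (-0.2-0.39j), -0.48+0.37j]] + [[(-0.27-0.25j), (0.31+0.1j), -0.22+0.39j], [0.13+0.30j, (-0.21-0.2j), (0.32-0.24j)], [0.38-0.32j, -0.20+0.39j, (-0.48-0.37j)]] + [[(-0.5-0j),(-0.58+0j),(-0.16+0j)], [(-0.56-0j),(-0.65+0j),(-0.18+0j)], [-0.17-0.00j,(-0.2+0j),(-0.05+0j)]]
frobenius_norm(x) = 2.16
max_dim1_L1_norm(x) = 2.19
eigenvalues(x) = [(-0.97+0.81j), (-0.97-0.81j), (-1.21+0j)]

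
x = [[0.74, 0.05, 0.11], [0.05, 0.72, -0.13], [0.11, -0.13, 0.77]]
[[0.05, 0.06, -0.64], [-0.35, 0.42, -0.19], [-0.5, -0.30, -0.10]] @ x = [[-0.03, 0.13, -0.50], [-0.26, 0.31, -0.24], [-0.40, -0.23, -0.09]]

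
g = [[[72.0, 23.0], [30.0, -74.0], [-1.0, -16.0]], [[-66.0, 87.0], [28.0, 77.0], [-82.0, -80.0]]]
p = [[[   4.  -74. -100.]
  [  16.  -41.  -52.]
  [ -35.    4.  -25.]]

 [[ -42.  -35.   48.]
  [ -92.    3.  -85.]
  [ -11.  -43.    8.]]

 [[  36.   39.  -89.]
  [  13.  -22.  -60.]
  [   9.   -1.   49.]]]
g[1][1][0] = 28.0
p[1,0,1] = -35.0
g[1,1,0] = 28.0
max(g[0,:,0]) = 72.0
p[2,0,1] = 39.0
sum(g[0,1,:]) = -44.0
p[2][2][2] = 49.0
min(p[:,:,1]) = -74.0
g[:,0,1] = [23.0, 87.0]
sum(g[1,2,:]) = -162.0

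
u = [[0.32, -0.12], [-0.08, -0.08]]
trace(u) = 0.24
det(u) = -0.04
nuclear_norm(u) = 0.45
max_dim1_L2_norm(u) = 0.34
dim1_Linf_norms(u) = [0.32, 0.08]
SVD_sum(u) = [[0.32, -0.11], [-0.05, 0.02]] + [[-0.00, -0.01], [-0.03, -0.10]]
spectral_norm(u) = 0.35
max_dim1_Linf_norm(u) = 0.32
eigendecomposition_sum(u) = [[0.33, -0.09], [-0.06, 0.02]] + [[-0.01, -0.03], [-0.02, -0.1]]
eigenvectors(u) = [[0.98, 0.27],[-0.19, 0.96]]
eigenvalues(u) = [0.34, -0.1]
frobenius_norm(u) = 0.36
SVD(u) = [[-0.99, 0.15], [0.15, 0.99]] @ diag([0.3452620483559434, 0.10195154714401457]) @ [[-0.95, 0.31],[-0.31, -0.95]]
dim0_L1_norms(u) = [0.4, 0.2]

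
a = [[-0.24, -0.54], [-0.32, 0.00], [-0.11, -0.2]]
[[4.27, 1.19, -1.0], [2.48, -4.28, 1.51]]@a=[[-1.3, -2.11], [0.61, -1.64]]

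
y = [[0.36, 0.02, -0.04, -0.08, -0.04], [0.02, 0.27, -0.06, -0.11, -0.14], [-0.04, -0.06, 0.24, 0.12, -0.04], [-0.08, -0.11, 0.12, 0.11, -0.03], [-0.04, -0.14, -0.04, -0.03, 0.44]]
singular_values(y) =[0.54, 0.43, 0.31, 0.14, 0.0]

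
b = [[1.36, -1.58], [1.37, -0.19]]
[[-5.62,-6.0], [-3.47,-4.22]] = b@[[-2.32, -2.9], [1.56, 1.30]]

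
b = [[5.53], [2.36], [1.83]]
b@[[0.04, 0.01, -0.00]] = [[0.22, 0.06, 0.0],  [0.09, 0.02, 0.0],  [0.07, 0.02, 0.0]]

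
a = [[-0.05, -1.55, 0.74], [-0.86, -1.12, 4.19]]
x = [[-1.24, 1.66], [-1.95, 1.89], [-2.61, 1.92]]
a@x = [[1.15,-1.59], [-7.69,4.5]]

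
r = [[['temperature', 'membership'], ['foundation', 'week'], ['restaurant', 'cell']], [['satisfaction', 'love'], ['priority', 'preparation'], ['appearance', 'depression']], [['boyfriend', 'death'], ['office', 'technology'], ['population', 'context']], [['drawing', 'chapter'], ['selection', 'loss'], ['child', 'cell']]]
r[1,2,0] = 'appearance'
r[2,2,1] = 'context'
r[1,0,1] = 'love'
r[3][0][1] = 'chapter'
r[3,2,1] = 'cell'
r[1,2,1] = 'depression'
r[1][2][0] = 'appearance'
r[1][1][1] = 'preparation'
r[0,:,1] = ['membership', 'week', 'cell']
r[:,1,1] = ['week', 'preparation', 'technology', 'loss']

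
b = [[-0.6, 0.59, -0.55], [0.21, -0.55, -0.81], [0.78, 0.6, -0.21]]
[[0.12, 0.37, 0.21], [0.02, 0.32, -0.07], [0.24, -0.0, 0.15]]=b@[[0.12, -0.16, -0.02], [0.20, 0.04, 0.25], [-0.13, -0.46, -0.09]]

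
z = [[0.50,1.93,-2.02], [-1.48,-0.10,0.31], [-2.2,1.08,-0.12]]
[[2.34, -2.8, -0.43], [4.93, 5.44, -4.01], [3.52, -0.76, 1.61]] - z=[[1.84, -4.73, 1.59], [6.41, 5.54, -4.32], [5.72, -1.84, 1.73]]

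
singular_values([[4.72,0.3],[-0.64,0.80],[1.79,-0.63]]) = [5.09, 1.06]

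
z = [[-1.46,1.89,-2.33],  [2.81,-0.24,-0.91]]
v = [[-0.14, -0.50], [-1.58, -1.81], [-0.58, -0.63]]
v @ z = [[-1.2, -0.14, 0.78], [-2.78, -2.55, 5.33], [-0.92, -0.94, 1.92]]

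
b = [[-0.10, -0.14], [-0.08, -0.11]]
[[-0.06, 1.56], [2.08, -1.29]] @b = [[-0.12, -0.16], [-0.10, -0.15]]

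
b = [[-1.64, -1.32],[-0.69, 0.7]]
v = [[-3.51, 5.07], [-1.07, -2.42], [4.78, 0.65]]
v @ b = [[2.26, 8.18], [3.42, -0.28], [-8.29, -5.85]]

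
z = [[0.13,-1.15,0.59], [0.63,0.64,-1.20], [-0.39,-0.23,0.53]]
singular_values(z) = [1.94, 0.82, 0.05]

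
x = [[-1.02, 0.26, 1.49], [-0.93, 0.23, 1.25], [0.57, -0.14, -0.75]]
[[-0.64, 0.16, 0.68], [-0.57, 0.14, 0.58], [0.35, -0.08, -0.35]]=x@[[0.46, 0.05, -0.12], [0.05, 0.41, 0.07], [-0.12, 0.07, 0.36]]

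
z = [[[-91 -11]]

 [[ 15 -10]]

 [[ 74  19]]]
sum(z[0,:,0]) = -91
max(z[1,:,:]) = 15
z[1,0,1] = -10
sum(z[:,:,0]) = -2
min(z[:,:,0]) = -91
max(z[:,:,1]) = 19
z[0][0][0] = -91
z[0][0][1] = -11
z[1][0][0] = 15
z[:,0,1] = [-11, -10, 19]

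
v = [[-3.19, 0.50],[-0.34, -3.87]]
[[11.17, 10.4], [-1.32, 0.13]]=v@[[-3.4, -3.22], [0.64, 0.25]]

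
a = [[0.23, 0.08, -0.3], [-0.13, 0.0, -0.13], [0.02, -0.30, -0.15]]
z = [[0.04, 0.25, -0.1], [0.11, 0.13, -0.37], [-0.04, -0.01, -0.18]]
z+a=[[0.27, 0.33, -0.40], [-0.02, 0.13, -0.5], [-0.02, -0.31, -0.33]]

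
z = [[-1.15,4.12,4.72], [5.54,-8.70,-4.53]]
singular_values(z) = [12.67, 2.62]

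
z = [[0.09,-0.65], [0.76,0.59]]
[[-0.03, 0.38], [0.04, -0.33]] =z @ [[0.02, 0.02], [0.05, -0.58]]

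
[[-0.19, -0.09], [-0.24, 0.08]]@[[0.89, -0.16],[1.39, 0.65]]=[[-0.29, -0.03], [-0.10, 0.09]]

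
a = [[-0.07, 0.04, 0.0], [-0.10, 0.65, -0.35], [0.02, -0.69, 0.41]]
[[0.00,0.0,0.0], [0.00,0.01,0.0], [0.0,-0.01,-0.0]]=a @ [[0.0, -0.00, -0.00],  [-0.0, 0.02, 0.01],  [-0.0, 0.01, 0.01]]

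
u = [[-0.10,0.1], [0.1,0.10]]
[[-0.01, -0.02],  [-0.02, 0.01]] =u @ [[-0.08, 0.17], [-0.14, -0.08]]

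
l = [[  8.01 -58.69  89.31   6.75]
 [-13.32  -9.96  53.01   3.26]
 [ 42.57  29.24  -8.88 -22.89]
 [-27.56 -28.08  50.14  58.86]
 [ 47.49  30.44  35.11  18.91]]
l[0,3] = 6.75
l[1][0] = -13.32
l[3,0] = -27.56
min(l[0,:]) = -58.69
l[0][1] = -58.69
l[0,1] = -58.69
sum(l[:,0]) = 57.19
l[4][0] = 47.49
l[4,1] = 30.44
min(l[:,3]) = -22.89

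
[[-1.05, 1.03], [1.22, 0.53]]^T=[[-1.05, 1.22], [1.03, 0.53]]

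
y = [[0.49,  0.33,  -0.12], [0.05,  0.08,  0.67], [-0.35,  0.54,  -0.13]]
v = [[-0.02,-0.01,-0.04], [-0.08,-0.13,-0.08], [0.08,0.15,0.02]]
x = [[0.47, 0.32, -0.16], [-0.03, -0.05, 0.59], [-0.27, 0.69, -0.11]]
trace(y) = 0.44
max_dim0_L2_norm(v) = 0.2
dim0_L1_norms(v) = [0.18, 0.29, 0.14]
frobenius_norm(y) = 1.12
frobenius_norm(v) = 0.25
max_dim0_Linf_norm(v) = 0.15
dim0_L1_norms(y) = [0.89, 0.95, 0.92]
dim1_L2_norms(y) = [0.6, 0.68, 0.66]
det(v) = -0.00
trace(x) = 0.31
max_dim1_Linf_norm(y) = 0.67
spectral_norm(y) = 0.72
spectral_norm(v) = 0.24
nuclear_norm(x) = 1.90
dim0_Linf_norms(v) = [0.08, 0.15, 0.08]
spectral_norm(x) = 0.82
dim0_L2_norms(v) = [0.11, 0.2, 0.09]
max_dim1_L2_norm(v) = 0.17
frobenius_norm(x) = 1.12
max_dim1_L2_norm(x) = 0.75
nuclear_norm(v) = 0.30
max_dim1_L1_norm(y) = 1.02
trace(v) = -0.13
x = v + y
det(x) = -0.24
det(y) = -0.26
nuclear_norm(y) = 1.93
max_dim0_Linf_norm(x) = 0.69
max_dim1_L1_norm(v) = 0.29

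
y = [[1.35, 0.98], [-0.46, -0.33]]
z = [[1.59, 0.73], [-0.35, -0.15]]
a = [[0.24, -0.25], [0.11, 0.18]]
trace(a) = 0.42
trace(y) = 1.02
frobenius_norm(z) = 1.79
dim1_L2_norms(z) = [1.75, 0.38]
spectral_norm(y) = 1.76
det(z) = 0.02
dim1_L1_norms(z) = [2.32, 0.5]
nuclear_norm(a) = 0.55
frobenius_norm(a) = 0.41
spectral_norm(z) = 1.79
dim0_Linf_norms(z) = [1.59, 0.73]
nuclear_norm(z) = 1.80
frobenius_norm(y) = 1.76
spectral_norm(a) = 0.35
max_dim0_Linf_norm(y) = 1.35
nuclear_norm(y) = 1.76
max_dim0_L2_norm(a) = 0.31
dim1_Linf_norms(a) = [0.25, 0.18]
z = a + y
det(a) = 0.07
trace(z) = 1.44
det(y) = 0.01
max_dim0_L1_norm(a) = 0.43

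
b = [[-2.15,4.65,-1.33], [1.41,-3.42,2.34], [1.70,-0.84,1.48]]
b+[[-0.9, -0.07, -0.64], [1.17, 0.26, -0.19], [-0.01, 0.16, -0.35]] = [[-3.05, 4.58, -1.97], [2.58, -3.16, 2.15], [1.69, -0.68, 1.13]]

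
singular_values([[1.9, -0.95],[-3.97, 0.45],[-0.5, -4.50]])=[4.7, 4.35]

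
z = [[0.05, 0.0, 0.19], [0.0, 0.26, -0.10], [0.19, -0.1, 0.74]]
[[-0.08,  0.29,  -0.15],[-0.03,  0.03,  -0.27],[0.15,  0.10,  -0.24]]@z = [[-0.03, 0.09, -0.16], [-0.05, 0.03, -0.21], [-0.04, 0.05, -0.16]]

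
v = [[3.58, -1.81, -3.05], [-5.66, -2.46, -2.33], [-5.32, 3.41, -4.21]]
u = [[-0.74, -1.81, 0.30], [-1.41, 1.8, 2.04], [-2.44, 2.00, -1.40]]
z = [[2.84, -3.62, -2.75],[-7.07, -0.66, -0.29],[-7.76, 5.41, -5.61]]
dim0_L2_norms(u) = [2.91, 3.24, 2.49]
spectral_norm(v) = 9.31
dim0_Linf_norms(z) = [7.76, 5.41, 5.61]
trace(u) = -0.34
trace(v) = -3.09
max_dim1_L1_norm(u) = 5.84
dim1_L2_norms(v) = [5.04, 6.6, 7.59]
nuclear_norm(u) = 8.27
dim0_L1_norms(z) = [17.67, 9.69, 8.65]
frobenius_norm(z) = 14.15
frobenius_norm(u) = 5.02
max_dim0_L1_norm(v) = 14.56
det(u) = 17.94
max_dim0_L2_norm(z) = 10.88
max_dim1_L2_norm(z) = 11.0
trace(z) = -3.43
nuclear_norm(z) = 21.82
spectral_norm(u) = 3.96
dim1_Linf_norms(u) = [1.81, 2.04, 2.44]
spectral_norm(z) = 12.52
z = u + v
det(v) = 185.00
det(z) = 269.67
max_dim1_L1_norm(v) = 12.94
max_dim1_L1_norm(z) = 18.78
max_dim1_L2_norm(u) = 3.45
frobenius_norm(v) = 11.25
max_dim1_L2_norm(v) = 7.59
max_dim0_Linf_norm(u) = 2.44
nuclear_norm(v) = 18.23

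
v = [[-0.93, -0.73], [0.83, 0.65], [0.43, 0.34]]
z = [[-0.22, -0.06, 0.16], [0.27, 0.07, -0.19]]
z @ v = [[0.22, 0.18], [-0.27, -0.22]]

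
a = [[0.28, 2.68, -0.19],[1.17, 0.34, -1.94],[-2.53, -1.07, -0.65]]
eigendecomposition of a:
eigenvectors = [[(0.58+0j), (0.16-0.55j), 0.16+0.55j], [(0.6+0j), (0.21+0.47j), 0.21-0.47j], [(-0.55+0j), 0.64+0.00j, (0.64-0j)]]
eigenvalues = [(3.23+0j), (-1.63+1.37j), (-1.63-1.37j)]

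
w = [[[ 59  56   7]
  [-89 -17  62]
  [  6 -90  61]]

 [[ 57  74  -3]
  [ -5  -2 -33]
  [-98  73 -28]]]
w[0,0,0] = 59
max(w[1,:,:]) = 74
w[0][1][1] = -17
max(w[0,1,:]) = 62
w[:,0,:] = [[59, 56, 7], [57, 74, -3]]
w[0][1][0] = -89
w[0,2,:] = [6, -90, 61]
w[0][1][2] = 62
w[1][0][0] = 57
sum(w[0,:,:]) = 55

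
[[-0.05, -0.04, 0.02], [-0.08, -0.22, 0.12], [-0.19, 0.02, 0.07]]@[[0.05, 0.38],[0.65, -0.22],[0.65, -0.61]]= [[-0.02, -0.02], [-0.07, -0.06], [0.05, -0.12]]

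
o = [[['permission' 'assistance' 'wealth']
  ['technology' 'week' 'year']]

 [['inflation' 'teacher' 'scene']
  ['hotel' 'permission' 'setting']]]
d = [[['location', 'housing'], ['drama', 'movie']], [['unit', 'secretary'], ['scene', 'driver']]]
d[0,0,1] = 'housing'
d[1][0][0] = 'unit'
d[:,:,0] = [['location', 'drama'], ['unit', 'scene']]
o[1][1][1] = 'permission'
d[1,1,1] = 'driver'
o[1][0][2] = 'scene'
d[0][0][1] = 'housing'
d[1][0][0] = 'unit'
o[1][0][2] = 'scene'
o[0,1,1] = 'week'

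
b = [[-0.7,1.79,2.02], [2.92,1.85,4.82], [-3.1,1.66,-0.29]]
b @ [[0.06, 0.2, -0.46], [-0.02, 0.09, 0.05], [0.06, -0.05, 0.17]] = [[0.04, -0.08, 0.75], [0.43, 0.51, -0.43], [-0.24, -0.46, 1.46]]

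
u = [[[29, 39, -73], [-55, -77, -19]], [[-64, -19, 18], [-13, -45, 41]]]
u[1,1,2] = 41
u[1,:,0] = [-64, -13]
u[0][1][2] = -19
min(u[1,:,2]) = 18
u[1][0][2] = 18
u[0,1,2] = -19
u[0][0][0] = 29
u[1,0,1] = -19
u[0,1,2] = -19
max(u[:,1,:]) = 41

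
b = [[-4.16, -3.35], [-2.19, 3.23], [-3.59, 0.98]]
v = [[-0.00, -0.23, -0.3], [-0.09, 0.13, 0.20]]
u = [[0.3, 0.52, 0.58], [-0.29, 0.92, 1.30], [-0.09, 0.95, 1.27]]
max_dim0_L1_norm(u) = 3.15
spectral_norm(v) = 0.45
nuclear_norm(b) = 10.65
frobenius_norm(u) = 2.42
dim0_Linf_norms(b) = [4.16, 3.35]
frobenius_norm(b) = 7.59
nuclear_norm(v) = 0.53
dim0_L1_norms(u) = [0.68, 2.39, 3.15]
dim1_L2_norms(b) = [5.34, 3.9, 3.72]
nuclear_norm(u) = 2.79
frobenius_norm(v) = 0.46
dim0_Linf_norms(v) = [0.09, 0.23, 0.3]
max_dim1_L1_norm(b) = 7.51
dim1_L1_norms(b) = [7.51, 5.42, 4.57]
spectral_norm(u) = 2.38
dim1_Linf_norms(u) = [0.58, 1.3, 1.27]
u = b @ v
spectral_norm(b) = 5.99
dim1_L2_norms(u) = [0.83, 1.62, 1.59]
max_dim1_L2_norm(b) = 5.34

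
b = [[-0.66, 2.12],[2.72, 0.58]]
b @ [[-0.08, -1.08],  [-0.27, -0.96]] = [[-0.52, -1.32], [-0.37, -3.49]]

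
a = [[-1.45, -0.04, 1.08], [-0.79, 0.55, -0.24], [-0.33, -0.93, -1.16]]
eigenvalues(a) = [(0.83+0j), (-1.44+0.81j), (-1.44-0.81j)]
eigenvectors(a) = [[0.20+0.00j, (0.76+0j), (0.76-0j)], [(-0.9+0j), 0.24+0.17j, (0.24-0.17j)], [(0.39+0j), 0.01+0.58j, (0.01-0.58j)]]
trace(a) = -2.06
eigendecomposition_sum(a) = [[0.05+0.00j, (-0.15+0j), (0.04+0j)], [(-0.21+0j), 0.70-0.00j, -0.20+0.00j], [(0.09+0j), -0.30+0.00j, (0.09+0j)]] + [[(-0.75+0.26j), 0.06+0.42j, 0.52+0.83j], [(-0.29-0.08j), (-0.07+0.14j), (-0.02+0.37j)], [-0.21-0.56j, -0.32+0.05j, (-0.62+0.41j)]] + [[(-0.75-0.26j),(0.06-0.42j),0.52-0.83j], [-0.29+0.08j,(-0.07-0.14j),-0.02-0.37j], [-0.21+0.56j,-0.32-0.05j,-0.62-0.41j]]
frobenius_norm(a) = 2.56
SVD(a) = [[-0.87, -0.33, 0.35], [-0.26, -0.29, -0.92], [0.41, -0.90, 0.17]] @ diag([1.967618905828919, 1.432974092755744, 0.8057053375244944]) @ [[0.68, -0.25, -0.69],  [0.71, 0.48, 0.52],  [0.20, -0.84, 0.50]]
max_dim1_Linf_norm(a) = 1.45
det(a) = 2.27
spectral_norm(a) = 1.97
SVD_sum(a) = [[-1.17, 0.43, 1.19], [-0.34, 0.13, 0.35], [0.55, -0.2, -0.56]] + [[-0.34,-0.23,-0.25], [-0.3,-0.2,-0.22], [-0.91,-0.61,-0.67]] + [[0.06,-0.24,0.14], [-0.15,0.62,-0.37], [0.03,-0.12,0.07]]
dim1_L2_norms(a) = [1.81, 0.99, 1.52]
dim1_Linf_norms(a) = [1.45, 0.79, 1.16]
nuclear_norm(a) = 4.21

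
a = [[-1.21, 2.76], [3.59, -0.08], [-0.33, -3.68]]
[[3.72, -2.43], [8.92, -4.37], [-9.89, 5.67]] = a @[[2.54, -1.25], [2.46, -1.43]]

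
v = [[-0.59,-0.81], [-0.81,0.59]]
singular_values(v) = [1.0, 1.0]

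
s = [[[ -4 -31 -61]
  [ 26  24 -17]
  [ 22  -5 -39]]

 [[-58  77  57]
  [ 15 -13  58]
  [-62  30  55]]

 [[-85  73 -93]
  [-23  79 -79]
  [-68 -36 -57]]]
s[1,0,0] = -58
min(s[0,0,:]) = -61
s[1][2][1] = 30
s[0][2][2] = -39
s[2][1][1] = 79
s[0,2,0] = 22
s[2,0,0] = -85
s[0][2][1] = -5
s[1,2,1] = 30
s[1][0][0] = -58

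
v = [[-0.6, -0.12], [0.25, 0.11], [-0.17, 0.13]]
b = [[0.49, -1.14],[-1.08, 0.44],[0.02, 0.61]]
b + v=[[-0.11, -1.26], [-0.83, 0.55], [-0.15, 0.74]]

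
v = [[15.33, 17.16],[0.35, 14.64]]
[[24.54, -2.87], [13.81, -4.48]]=v @ [[0.56, 0.16], [0.93, -0.31]]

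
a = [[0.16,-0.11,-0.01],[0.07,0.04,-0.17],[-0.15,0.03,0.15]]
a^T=[[0.16, 0.07, -0.15], [-0.11, 0.04, 0.03], [-0.01, -0.17, 0.15]]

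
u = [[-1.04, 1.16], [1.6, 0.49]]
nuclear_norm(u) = 3.16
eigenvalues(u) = [-1.84, 1.29]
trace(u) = -0.55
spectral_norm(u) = 1.93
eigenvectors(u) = [[-0.82, -0.45],[0.57, -0.89]]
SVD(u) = [[-0.65, 0.76], [0.76, 0.65]] @ diag([1.9300263890936777, 1.225682722976064]) @ [[0.98,-0.19],[0.19,0.98]]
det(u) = -2.37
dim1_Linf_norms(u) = [1.16, 1.6]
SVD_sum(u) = [[-1.22, 0.24], [1.45, -0.29]] + [[0.18, 0.92], [0.15, 0.78]]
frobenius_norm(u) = 2.29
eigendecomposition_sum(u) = [[-1.37, 0.68],[0.94, -0.47]] + [[0.33, 0.48],[0.66, 0.96]]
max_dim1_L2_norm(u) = 1.67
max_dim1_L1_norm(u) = 2.2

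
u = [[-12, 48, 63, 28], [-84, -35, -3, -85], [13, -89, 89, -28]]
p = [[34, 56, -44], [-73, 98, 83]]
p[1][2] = 83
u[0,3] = 28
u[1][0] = -84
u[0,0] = -12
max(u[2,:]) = 89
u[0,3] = 28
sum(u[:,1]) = -76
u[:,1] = [48, -35, -89]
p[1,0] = -73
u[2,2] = 89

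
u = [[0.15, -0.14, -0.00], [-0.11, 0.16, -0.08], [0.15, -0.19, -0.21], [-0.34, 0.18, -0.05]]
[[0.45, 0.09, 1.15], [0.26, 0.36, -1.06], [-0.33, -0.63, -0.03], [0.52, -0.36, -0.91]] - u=[[0.30, 0.23, 1.15], [0.37, 0.20, -0.98], [-0.48, -0.44, 0.18], [0.86, -0.54, -0.86]]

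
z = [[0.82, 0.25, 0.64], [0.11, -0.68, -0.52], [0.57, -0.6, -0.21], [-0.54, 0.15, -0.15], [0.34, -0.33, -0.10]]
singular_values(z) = [1.29, 1.23, 0.0]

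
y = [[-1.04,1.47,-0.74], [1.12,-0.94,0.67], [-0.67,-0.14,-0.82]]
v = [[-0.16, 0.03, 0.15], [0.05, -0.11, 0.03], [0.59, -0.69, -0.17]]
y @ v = [[-0.20, 0.32, 0.01], [0.17, -0.33, 0.03], [-0.38, 0.56, 0.03]]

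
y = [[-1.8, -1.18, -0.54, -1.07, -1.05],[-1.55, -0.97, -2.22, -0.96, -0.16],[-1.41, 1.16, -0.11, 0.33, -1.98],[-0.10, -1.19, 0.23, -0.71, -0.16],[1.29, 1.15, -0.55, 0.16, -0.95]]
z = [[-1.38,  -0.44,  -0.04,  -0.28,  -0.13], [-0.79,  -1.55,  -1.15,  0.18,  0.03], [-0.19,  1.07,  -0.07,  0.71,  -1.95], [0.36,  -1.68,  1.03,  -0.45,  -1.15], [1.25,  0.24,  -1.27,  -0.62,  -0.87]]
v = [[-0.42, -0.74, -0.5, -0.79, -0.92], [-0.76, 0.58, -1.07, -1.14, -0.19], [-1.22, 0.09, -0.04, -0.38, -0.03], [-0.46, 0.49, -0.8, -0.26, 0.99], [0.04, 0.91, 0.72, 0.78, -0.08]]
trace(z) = -4.32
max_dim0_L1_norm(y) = 6.15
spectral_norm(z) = 2.77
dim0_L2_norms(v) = [1.57, 1.4, 1.6, 1.66, 1.37]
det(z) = 19.76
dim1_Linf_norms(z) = [1.38, 1.55, 1.95, 1.68, 1.27]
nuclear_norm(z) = 9.91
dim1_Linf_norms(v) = [0.92, 1.14, 1.22, 0.99, 0.91]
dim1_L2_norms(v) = [1.56, 1.84, 1.28, 1.46, 1.4]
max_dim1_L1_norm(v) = 3.74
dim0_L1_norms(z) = [3.97, 4.98, 3.56, 2.24, 4.13]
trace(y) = -4.54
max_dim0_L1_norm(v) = 3.35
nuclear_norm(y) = 10.13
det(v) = 0.66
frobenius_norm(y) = 5.48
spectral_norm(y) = 4.08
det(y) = 2.17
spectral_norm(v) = 2.54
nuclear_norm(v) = 6.43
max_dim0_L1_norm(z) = 4.98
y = v + z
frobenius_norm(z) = 4.69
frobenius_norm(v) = 3.40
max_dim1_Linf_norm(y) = 2.22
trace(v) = -0.22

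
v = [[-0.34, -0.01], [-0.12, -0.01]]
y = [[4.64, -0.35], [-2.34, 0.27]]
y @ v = [[-1.54, -0.04], [0.76, 0.02]]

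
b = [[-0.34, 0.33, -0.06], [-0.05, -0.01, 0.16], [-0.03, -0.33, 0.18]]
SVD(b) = [[-0.82, -0.52, 0.23], [0.06, -0.47, -0.88], [0.57, -0.71, 0.42]] @ diag([0.5510548601094618, 0.2890431632576292, 0.10626660304990071]) @ [[0.47, -0.83, 0.29], [0.77, 0.23, -0.59], [-0.43, -0.50, -0.75]]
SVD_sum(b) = [[-0.21, 0.38, -0.13], [0.01, -0.03, 0.01], [0.15, -0.26, 0.09]] + [[-0.12,-0.03,0.09], [-0.1,-0.03,0.08], [-0.16,-0.05,0.12]] + [[-0.01, -0.01, -0.02], [0.04, 0.05, 0.07], [-0.02, -0.02, -0.03]]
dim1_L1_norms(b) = [0.73, 0.22, 0.54]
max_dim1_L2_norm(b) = 0.48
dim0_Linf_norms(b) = [0.34, 0.33, 0.18]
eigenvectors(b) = [[0.99+0.00j, (0.09+0.34j), (0.09-0.34j)],[0.10+0.00j, -0.26+0.48j, -0.26-0.48j],[0.12+0.00j, (-0.76+0j), -0.76-0.00j]]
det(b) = -0.02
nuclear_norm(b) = 0.95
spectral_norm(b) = 0.55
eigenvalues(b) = [(-0.32+0j), (0.07+0.22j), (0.07-0.22j)]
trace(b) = -0.17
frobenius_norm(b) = 0.63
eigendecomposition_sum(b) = [[(-0.32+0j),0.23+0.00j,-0.11+0.00j],  [(-0.03+0j),0.02+0.00j,-0.01+0.00j],  [-0.04+0.00j,0.03+0.00j,(-0.01+0j)]] + [[(-0.01-0j),(0.05+0.07j),0.03-0.05j], [-0.01-0.01j,(-0.02+0.14j),0.09-0.03j], [(0.01-0.02j),(-0.18+0.07j),(0.1+0.08j)]] + [[(-0.01+0j), 0.05-0.07j, 0.03+0.05j],  [(-0.01+0.01j), -0.02-0.14j, (0.09+0.03j)],  [(0.01+0.02j), (-0.18-0.07j), 0.10-0.08j]]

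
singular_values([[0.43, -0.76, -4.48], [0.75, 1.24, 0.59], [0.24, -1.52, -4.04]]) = [6.31, 1.43, 0.25]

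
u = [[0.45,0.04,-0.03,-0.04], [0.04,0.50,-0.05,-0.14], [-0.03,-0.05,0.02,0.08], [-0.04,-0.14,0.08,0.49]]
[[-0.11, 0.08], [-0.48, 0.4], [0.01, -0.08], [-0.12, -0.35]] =u @ [[-0.24,0.03], [-1.16,0.59], [-0.88,-0.86], [-0.45,-0.4]]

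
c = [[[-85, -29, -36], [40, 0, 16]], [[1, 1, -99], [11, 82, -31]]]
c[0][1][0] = 40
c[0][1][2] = 16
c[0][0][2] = -36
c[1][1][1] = 82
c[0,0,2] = -36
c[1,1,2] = -31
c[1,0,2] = -99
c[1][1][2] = -31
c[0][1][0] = 40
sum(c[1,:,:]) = -35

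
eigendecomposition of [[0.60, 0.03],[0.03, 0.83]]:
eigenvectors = [[-0.99, -0.13], [0.13, -0.99]]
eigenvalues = [0.6, 0.83]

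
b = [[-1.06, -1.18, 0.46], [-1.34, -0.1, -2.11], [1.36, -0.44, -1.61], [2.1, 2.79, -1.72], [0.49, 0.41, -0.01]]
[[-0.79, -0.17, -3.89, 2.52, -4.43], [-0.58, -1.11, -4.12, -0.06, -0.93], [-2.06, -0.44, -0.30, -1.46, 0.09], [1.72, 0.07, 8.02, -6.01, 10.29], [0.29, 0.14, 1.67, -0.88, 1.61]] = b@[[-0.48,0.19,1.54,-0.78,0.79], [1.30,0.13,2.25,-1.21,2.97], [0.52,0.40,0.87,0.58,-0.2]]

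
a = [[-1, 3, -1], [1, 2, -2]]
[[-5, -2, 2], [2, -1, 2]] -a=[[-4, -5, 3], [1, -3, 4]]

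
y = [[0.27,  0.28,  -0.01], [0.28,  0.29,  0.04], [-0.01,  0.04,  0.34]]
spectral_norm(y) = 0.56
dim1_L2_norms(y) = [0.39, 0.41, 0.34]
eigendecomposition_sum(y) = [[-0.0, 0.00, -0.0],[0.0, -0.0, 0.0],[-0.0, 0.0, -0.0]] + [[0.27, 0.28, 0.04],[0.28, 0.29, 0.04],[0.04, 0.04, 0.01]] + [[0.01, 0.0, -0.05], [0.00, 0.00, -0.00], [-0.05, -0.00, 0.33]]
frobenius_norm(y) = 0.66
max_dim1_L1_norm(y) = 0.61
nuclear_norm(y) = 0.91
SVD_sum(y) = [[0.27, 0.28, 0.04], [0.28, 0.29, 0.04], [0.04, 0.04, 0.01]] + [[0.01, 0.00, -0.05], [0.00, 0.0, -0.0], [-0.05, -0.00, 0.33]] + [[-0.0, 0.00, -0.0], [0.00, -0.0, 0.0], [-0.00, 0.0, -0.0]]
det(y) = -0.00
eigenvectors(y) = [[-0.71, 0.69, -0.14],[0.69, 0.72, -0.00],[-0.1, 0.1, 0.99]]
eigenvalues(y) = [-0.0, 0.56, 0.34]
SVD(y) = [[-0.69, 0.14, 0.71],[-0.72, 0.0, -0.69],[-0.10, -0.99, 0.1]] @ diag([0.5623451188511794, 0.3413999730389378, 0.0037450918901173014]) @ [[-0.69, -0.72, -0.10],[0.14, 0.0, -0.99],[-0.71, 0.69, -0.10]]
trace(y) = 0.90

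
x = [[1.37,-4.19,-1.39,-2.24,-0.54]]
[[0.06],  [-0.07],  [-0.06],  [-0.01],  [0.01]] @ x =[[0.08, -0.25, -0.08, -0.13, -0.03], [-0.1, 0.29, 0.1, 0.16, 0.04], [-0.08, 0.25, 0.08, 0.13, 0.03], [-0.01, 0.04, 0.01, 0.02, 0.01], [0.01, -0.04, -0.01, -0.02, -0.01]]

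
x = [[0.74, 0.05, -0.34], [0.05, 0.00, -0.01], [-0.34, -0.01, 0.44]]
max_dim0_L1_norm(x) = 1.13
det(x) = -0.00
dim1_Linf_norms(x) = [0.74, 0.05, 0.44]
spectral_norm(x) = 0.96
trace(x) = 1.18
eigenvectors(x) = [[0.84, 0.54, -0.09], [0.05, 0.08, 1.0], [-0.54, 0.84, -0.04]]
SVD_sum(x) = [[0.68, 0.04, -0.44], [0.04, 0.0, -0.03], [-0.44, -0.03, 0.29]] + [[0.06, 0.01, 0.1],[0.01, 0.00, 0.02],[0.1, 0.02, 0.15]] + [[-0.0,0.0,-0.00], [0.0,-0.00,0.00], [-0.00,0.0,-0.00]]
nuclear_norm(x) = 1.19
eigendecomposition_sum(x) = [[0.68, 0.04, -0.44], [0.04, 0.00, -0.03], [-0.44, -0.03, 0.29]] + [[0.06, 0.01, 0.1], [0.01, 0.0, 0.02], [0.1, 0.02, 0.15]] + [[-0.00, 0.00, -0.0],[0.0, -0.00, 0.00],[-0.0, 0.00, -0.0]]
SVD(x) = [[-0.84, -0.54, 0.09], [-0.05, -0.08, -1.0], [0.54, -0.84, 0.04]] @ diag([0.9639449228693889, 0.2199879947482155, 0.003932917617604518]) @ [[-0.84, -0.05, 0.54], [-0.54, -0.08, -0.84], [-0.09, 1.0, -0.04]]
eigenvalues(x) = [0.96, 0.22, -0.0]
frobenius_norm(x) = 0.99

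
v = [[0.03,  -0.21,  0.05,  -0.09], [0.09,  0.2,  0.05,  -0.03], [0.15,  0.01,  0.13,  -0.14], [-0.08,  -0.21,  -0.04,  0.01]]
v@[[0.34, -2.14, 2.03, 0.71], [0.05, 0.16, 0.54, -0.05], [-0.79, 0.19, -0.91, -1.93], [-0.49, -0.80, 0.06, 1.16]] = [[0.0, -0.02, -0.10, -0.17], [0.02, -0.13, 0.24, -0.08], [0.02, -0.18, 0.18, -0.31], [-0.01, 0.12, -0.24, 0.04]]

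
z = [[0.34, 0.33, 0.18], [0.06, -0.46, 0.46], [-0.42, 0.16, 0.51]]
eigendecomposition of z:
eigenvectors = [[(0.14-0.61j), (0.14+0.61j), (-0.28+0j)], [(0.3-0.14j), 0.30+0.14j, (0.93+0j)], [(0.7+0j), (0.7-0j), -0.24+0.00j]]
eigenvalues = [(0.49+0.33j), (0.49-0.33j), (-0.6+0j)]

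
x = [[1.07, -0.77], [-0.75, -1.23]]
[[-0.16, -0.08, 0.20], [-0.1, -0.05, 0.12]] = x @ [[-0.06, -0.03, 0.08], [0.12, 0.06, -0.15]]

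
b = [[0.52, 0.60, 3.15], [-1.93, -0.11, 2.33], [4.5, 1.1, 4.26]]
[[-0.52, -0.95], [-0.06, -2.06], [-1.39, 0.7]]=b@ [[-0.20, 0.49],[0.25, 0.41],[-0.18, -0.46]]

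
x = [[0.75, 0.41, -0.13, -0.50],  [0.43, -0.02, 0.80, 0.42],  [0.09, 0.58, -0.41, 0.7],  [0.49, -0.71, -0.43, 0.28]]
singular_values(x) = [1.01, 1.01, 1.0, 0.99]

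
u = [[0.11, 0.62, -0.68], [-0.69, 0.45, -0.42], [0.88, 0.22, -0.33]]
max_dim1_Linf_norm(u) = 0.88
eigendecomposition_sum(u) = [[0.05+0.52j, (0.31-0.06j), -0.34+0.02j], [-0.35+0.34j, (0.23+0.19j), -0.21-0.24j], [(0.44+0.23j), (0.11-0.28j), -0.16+0.28j]] + [[(0.05-0.52j),(0.31+0.06j),(-0.34-0.02j)], [-0.35-0.34j,(0.23-0.19j),-0.21+0.24j], [0.44-0.23j,0.11+0.28j,-0.16-0.28j]] + [[0.00+0.00j, (-0-0j), -0.00-0.00j],[0.00+0.00j, -0.00-0.00j, (-0-0j)],[0j, -0.00-0.00j, -0.00-0.00j]]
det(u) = -0.00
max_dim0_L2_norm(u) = 1.12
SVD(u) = [[-0.79, -0.06, -0.61], [-0.4, -0.71, 0.58], [-0.47, 0.7, 0.53]] @ diag([1.1753547790352272, 1.1243362546198046, 0.0030215801432949985]) @ [[-0.19, -0.66, 0.73],[0.98, -0.18, 0.10],[-0.07, -0.73, -0.68]]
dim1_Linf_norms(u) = [0.68, 0.69, 0.88]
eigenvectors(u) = [[0.60+0.00j,(0.6-0j),0.07+0.00j], [0.35+0.44j,(0.35-0.44j),(0.73+0j)], [(0.31-0.47j),(0.31+0.47j),(0.68+0j)]]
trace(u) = 0.23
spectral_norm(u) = 1.18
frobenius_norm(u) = 1.63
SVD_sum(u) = [[0.18, 0.61, -0.67], [0.09, 0.31, -0.34], [0.11, 0.36, -0.41]] + [[-0.07, 0.01, -0.01], [-0.78, 0.14, -0.08], [0.77, -0.14, 0.08]] + [[0.00,0.0,0.0], [-0.00,-0.00,-0.0], [-0.00,-0.00,-0.0]]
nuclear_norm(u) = 2.30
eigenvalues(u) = [(0.12+0.99j), (0.12-0.99j), (-0+0j)]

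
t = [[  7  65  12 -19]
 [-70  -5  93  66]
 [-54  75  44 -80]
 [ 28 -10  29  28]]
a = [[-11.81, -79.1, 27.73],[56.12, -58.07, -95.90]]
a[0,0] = -11.81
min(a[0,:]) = -79.1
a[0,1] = -79.1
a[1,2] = -95.9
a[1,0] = 56.12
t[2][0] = -54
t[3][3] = 28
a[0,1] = -79.1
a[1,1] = -58.07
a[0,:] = [-11.81, -79.1, 27.73]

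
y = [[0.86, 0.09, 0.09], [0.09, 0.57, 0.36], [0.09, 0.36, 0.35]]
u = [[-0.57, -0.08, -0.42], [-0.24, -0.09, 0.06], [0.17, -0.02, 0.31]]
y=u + [[1.43,0.17,0.51], [0.33,0.66,0.30], [-0.08,0.38,0.04]]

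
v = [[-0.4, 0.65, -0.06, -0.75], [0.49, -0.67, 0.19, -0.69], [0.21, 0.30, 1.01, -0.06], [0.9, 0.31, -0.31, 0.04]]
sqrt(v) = [[0.45+0.35j, (0.4-0.46j), -0.08+0.04j, -0.53-0.05j], [(0.28-0.53j), (0.29+0.71j), (0.05-0.07j), (-0.46+0.07j)], [(0.13+0.04j), 0.14-0.05j, 1.01+0.00j, 0.04-0.01j], [(0.63-0.11j), 0.25+0.15j, -0.17-0.01j, 0.71+0.02j]]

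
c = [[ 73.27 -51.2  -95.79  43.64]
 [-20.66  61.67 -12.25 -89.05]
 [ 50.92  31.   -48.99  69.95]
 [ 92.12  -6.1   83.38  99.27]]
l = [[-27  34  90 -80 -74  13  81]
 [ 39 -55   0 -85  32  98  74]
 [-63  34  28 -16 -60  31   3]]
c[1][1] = 61.67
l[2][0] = -63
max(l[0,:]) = 90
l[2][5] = 31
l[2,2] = 28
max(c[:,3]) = 99.27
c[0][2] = -95.79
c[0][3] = 43.64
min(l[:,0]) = -63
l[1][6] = 74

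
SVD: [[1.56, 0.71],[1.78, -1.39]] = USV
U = [[-0.49, -0.87], [-0.87, 0.49]]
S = [2.47, 1.39]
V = [[-0.94, 0.35],[-0.35, -0.94]]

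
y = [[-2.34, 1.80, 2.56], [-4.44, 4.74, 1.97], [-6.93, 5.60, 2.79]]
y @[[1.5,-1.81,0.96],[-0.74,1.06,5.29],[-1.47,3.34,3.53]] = [[-8.61,14.69,16.31], [-13.06,19.64,27.77], [-18.64,27.80,32.82]]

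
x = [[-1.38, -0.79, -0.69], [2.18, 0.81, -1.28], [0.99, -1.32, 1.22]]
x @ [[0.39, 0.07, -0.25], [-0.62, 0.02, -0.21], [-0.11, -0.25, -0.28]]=[[0.03, 0.06, 0.7], [0.49, 0.49, -0.36], [1.07, -0.26, -0.31]]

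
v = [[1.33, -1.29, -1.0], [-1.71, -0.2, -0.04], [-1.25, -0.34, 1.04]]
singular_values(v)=[2.78, 1.33, 0.81]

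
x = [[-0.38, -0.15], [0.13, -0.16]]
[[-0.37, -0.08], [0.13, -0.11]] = x @ [[0.98,-0.03],  [-0.03,0.64]]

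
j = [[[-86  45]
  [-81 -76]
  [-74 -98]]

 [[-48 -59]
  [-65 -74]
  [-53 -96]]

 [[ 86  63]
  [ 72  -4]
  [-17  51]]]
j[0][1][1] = -76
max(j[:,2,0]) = -17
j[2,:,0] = [86, 72, -17]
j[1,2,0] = -53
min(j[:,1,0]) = -81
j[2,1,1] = -4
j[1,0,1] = -59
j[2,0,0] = 86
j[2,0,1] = 63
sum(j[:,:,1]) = -248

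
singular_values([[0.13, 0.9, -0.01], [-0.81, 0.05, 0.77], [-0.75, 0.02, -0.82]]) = [1.13, 1.11, 0.9]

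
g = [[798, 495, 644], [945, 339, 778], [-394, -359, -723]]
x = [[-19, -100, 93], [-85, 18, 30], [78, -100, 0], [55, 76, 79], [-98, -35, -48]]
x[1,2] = 30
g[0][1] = 495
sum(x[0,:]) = -26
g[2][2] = -723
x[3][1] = 76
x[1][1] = 18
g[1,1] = 339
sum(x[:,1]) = -141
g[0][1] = 495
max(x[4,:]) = -35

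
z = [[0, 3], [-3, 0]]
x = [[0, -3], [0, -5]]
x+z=[[0, 0], [-3, -5]]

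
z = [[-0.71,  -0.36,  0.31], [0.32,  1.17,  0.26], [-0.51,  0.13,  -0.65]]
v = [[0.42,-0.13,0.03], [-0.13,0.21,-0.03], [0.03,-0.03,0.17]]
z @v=[[-0.24, 0.01, 0.04], [-0.01, 0.20, 0.02], [-0.25, 0.11, -0.13]]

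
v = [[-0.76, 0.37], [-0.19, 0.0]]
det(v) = 0.07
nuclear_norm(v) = 0.94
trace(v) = -0.76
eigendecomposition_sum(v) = [[-0.78, 0.44],  [-0.23, 0.13]] + [[0.02, -0.07], [0.04, -0.13]]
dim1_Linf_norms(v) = [0.76, 0.19]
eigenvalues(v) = [-0.65, -0.11]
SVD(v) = [[-0.98, -0.20], [-0.20, 0.98]] @ diag([0.8625294326435706, 0.08150446505290514]) @ [[0.91, -0.42], [-0.42, -0.91]]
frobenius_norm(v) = 0.87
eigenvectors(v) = [[-0.96, -0.49], [-0.28, -0.87]]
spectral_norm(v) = 0.86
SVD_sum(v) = [[-0.77, 0.36], [-0.16, 0.07]] + [[0.01, 0.01],[-0.03, -0.07]]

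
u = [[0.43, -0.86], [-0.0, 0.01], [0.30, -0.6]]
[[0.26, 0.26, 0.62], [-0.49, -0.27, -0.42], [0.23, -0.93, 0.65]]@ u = [[0.30, -0.59], [-0.34, 0.67], [0.29, -0.60]]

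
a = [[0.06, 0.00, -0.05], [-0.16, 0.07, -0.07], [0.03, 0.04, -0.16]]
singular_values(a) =[0.2, 0.17, 0.0]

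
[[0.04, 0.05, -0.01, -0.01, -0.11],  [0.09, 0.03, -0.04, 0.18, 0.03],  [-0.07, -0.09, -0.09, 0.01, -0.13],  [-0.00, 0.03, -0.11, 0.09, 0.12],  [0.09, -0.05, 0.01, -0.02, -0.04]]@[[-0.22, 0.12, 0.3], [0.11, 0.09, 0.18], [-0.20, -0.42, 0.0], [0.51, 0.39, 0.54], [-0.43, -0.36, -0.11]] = [[0.04, 0.05, 0.03],[0.07, 0.09, 0.13],[0.08, 0.07, -0.02],[0.02, 0.04, 0.04],[-0.02, 0.01, 0.01]]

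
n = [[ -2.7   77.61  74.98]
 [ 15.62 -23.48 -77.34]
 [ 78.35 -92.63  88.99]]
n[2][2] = 88.99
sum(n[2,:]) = 74.71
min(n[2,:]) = -92.63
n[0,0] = -2.7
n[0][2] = 74.98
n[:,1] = [77.61, -23.48, -92.63]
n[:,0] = [-2.7, 15.62, 78.35]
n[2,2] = 88.99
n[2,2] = 88.99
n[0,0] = -2.7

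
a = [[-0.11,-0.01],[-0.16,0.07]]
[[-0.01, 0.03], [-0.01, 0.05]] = a @ [[0.12, -0.27], [0.1, 0.16]]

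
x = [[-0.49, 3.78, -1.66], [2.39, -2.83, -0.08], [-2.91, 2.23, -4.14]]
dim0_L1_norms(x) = [5.79, 8.84, 5.88]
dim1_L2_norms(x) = [4.16, 3.71, 5.53]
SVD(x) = [[-0.53,-0.44,0.73], [0.43,0.60,0.67], [-0.73,0.67,-0.13]] @ diag([7.083031376360794, 2.8160523401261295, 1.8688541246332329]) @ [[0.48, -0.68, 0.55], [-0.1, -0.66, -0.74], [0.87, 0.3, -0.39]]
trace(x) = -7.46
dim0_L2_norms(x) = [3.8, 5.22, 4.46]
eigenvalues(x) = [1.92, -6.29, -3.09]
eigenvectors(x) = [[-0.86, -0.43, -0.01], [-0.44, 0.27, 0.41], [0.25, -0.86, 0.91]]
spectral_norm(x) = 7.08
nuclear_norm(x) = 11.77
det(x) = 37.28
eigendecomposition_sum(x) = [[1.35, 0.90, -0.38], [0.69, 0.46, -0.19], [-0.40, -0.26, 0.11]] + [[-1.82, 2.83, -1.30], [1.17, -1.83, 0.84], [-3.69, 5.74, -2.64]] + [[-0.02, 0.05, 0.03], [0.53, -1.46, -0.73], [1.18, -3.24, -1.61]]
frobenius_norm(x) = 7.85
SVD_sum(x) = [[-1.8, 2.55, -2.04], [1.47, -2.08, 1.67], [-2.51, 3.55, -2.84]] + [[0.13, 0.82, 0.91], [-0.17, -1.13, -1.25], [-0.19, -1.25, -1.39]] + [[1.18,0.41,-0.53], [1.09,0.38,-0.49], [-0.21,-0.07,0.09]]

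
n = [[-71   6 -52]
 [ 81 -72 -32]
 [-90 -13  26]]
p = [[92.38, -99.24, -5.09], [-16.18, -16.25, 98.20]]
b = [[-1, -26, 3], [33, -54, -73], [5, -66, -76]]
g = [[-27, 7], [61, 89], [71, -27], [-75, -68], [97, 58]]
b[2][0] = 5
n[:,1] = [6, -72, -13]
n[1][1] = -72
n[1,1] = -72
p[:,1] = [-99.24, -16.25]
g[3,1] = -68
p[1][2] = 98.2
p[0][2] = -5.09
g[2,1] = -27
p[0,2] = -5.09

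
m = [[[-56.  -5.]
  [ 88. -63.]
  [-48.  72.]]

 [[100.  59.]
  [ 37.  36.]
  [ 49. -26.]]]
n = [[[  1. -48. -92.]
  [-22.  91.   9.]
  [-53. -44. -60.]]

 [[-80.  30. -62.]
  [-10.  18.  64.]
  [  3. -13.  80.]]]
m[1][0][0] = 100.0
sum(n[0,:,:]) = -218.0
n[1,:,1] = [30.0, 18.0, -13.0]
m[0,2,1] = 72.0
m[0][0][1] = -5.0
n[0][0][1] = -48.0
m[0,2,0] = -48.0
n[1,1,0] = -10.0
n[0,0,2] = -92.0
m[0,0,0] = -56.0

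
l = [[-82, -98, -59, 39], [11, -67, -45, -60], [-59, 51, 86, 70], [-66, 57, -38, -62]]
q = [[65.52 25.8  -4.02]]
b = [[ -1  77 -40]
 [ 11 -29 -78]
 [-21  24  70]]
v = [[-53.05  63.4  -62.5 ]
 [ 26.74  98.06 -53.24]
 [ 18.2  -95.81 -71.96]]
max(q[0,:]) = 65.52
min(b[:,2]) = -78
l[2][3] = 70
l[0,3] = 39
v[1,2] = -53.24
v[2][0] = 18.2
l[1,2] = -45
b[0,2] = -40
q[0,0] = 65.52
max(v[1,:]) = 98.06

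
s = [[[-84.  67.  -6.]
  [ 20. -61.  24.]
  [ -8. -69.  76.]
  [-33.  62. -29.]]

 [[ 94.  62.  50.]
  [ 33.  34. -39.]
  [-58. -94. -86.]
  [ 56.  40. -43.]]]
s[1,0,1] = 62.0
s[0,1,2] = 24.0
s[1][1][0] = 33.0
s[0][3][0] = -33.0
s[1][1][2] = -39.0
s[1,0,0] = 94.0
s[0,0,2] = -6.0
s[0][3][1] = 62.0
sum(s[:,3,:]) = 53.0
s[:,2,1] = [-69.0, -94.0]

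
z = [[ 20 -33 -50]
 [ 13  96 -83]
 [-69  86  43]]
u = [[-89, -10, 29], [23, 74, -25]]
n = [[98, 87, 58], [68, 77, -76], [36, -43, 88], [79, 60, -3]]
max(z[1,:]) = 96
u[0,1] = -10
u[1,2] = -25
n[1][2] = -76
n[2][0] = 36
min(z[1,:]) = -83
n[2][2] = 88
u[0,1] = -10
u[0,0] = -89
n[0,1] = 87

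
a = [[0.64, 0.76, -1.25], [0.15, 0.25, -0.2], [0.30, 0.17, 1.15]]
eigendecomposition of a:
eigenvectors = [[0.87+0.00j, (0.87-0j), 0.72+0.00j], [(0.18-0.03j), 0.18+0.03j, (-0.69+0j)], [(-0.13-0.44j), -0.13+0.44j, (-0.09+0j)]]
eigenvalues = [(0.99+0.61j), (0.99-0.61j), (0.07+0j)]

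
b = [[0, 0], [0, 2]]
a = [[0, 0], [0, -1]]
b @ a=[[0, 0], [0, -2]]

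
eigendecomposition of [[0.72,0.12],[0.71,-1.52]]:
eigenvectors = [[0.95, -0.05], [0.30, 1.00]]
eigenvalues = [0.76, -1.56]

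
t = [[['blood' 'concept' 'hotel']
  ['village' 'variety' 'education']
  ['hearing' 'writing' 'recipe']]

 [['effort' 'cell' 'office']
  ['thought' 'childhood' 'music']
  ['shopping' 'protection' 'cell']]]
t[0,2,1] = 'writing'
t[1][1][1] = 'childhood'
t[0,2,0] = 'hearing'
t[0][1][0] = 'village'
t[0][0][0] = 'blood'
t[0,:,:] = [['blood', 'concept', 'hotel'], ['village', 'variety', 'education'], ['hearing', 'writing', 'recipe']]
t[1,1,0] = 'thought'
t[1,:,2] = ['office', 'music', 'cell']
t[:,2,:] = [['hearing', 'writing', 'recipe'], ['shopping', 'protection', 'cell']]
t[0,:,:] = [['blood', 'concept', 'hotel'], ['village', 'variety', 'education'], ['hearing', 'writing', 'recipe']]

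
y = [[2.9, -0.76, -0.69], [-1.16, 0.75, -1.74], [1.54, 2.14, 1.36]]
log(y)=[[1.14, -0.14, -0.34], [-0.18, 0.60, -0.98], [0.72, 1.23, 1.10]]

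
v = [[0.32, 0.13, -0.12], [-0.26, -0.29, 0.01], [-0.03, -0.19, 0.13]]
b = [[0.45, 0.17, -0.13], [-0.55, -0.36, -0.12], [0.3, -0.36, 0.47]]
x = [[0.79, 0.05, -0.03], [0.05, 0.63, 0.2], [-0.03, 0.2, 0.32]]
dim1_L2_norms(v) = [0.37, 0.39, 0.23]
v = x @ b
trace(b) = 0.56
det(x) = 0.13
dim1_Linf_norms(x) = [0.79, 0.63, 0.32]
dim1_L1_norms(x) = [0.87, 0.88, 0.55]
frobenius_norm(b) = 1.07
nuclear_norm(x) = 1.74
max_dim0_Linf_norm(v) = 0.32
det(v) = -0.01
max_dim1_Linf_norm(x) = 0.79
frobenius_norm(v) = 0.58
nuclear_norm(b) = 1.66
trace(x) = 1.74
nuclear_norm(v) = 0.84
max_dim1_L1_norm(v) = 0.57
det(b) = -0.10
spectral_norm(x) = 0.81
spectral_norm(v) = 0.54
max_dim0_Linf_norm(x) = 0.79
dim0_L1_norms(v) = [0.61, 0.61, 0.26]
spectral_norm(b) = 0.83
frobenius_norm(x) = 1.10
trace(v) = 0.16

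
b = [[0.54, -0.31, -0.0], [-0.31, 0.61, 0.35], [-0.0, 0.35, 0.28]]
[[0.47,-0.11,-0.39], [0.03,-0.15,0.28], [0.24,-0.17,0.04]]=b@[[0.88, -0.35, -0.81], [0.03, -0.25, -0.16], [0.81, -0.3, 0.36]]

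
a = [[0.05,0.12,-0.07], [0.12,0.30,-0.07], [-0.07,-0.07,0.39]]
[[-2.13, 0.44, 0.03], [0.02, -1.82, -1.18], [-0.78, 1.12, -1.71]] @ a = [[-0.06, -0.13, 0.13], [-0.13, -0.46, -0.33], [0.22, 0.36, -0.69]]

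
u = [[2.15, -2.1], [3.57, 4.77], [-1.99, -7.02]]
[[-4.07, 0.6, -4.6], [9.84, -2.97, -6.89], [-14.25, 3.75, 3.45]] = u @ [[0.07, -0.19, -2.05], [2.01, -0.48, 0.09]]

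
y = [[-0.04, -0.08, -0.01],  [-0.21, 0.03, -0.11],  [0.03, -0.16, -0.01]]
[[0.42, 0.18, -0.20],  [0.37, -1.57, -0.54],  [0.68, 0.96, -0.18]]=y @ [[-1.35,5.11,1.79], [-4.35,-5.25,1.32], [-1.98,3.09,1.89]]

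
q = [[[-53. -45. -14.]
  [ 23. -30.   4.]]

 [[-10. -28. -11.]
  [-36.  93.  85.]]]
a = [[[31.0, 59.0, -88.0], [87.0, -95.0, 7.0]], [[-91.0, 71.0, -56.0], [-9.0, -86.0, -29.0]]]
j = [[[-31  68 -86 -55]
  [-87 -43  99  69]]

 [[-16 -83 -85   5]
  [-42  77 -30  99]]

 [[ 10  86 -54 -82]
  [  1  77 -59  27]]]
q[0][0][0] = -53.0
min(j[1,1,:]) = -42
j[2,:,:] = [[10, 86, -54, -82], [1, 77, -59, 27]]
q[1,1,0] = -36.0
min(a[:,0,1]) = 59.0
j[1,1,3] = 99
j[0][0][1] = 68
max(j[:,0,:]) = 86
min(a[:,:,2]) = -88.0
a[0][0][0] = 31.0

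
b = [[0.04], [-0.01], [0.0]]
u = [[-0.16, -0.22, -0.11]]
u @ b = [[-0.0]]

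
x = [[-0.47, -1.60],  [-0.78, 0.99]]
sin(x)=[[-0.45, -1.13], [-0.55, 0.57]]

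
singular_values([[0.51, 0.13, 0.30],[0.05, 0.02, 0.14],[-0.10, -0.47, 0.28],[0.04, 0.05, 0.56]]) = [0.76, 0.59, 0.29]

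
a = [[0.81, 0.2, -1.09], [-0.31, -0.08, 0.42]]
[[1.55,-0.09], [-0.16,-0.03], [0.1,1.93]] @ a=[[1.28,0.32,-1.73], [-0.12,-0.03,0.16], [-0.52,-0.13,0.70]]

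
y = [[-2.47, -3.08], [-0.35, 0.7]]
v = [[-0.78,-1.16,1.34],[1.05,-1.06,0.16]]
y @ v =[[-1.31,6.13,-3.8], [1.01,-0.34,-0.36]]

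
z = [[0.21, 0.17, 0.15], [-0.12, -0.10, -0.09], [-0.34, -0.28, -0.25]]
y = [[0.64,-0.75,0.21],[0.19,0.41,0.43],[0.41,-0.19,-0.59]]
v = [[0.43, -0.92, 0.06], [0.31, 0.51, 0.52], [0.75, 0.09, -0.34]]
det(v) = -0.57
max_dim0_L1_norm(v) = 1.52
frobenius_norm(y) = 1.40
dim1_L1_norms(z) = [0.53, 0.31, 0.87]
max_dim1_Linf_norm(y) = 0.75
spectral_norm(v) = 1.11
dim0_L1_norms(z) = [0.67, 0.55, 0.49]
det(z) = 0.00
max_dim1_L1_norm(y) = 1.6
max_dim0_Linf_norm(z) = 0.34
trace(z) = -0.14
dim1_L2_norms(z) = [0.31, 0.18, 0.51]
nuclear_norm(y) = 2.29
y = v + z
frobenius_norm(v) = 1.53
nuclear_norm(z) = 0.62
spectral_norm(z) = 0.62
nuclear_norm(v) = 2.57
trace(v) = 0.60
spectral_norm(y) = 1.09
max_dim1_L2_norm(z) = 0.51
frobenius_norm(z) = 0.62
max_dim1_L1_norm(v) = 1.41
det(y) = -0.36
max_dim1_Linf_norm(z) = 0.34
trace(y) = 0.46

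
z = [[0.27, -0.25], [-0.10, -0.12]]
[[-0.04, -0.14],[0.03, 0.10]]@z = [[0.0, 0.03], [-0.0, -0.02]]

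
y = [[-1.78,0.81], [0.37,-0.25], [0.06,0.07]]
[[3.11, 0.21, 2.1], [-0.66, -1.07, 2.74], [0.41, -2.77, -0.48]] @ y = [[-5.33, 2.61], [0.94, -0.08], [-1.78, 0.99]]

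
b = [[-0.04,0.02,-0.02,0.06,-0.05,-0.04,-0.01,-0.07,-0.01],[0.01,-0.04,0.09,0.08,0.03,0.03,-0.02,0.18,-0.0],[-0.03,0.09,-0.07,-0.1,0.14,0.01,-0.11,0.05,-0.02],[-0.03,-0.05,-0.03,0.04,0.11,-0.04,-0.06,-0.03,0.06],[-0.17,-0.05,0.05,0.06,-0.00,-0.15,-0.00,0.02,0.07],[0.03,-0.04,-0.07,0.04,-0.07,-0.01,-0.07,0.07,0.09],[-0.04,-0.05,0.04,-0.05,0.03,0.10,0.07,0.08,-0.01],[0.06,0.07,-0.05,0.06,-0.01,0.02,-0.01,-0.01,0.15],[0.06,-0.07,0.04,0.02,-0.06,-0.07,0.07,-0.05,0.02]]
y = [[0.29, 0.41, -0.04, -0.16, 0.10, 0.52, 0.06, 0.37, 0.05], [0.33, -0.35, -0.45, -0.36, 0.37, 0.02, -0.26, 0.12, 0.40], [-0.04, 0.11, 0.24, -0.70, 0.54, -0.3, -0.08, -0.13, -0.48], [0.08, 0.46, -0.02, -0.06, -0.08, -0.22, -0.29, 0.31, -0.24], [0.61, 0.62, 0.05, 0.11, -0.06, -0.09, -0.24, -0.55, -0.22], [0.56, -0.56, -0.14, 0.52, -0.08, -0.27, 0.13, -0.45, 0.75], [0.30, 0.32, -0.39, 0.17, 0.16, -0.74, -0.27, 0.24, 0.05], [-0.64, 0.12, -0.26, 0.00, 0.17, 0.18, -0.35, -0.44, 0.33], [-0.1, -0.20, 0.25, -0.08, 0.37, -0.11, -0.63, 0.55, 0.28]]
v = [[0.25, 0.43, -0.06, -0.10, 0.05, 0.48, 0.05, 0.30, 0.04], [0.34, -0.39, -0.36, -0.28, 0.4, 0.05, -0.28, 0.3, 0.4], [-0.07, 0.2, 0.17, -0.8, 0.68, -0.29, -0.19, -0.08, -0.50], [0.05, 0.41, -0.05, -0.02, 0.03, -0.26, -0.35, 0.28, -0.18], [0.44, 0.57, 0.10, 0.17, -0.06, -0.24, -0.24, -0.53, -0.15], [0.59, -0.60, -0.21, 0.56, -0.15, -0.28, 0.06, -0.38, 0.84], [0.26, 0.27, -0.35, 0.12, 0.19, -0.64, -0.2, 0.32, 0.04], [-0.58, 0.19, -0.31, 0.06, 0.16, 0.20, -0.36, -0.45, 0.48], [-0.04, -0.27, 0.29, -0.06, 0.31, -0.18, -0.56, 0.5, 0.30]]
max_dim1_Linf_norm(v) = 0.84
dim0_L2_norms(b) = [0.21, 0.17, 0.17, 0.18, 0.21, 0.21, 0.18, 0.23, 0.2]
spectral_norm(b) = 0.31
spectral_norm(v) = 1.76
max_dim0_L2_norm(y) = 1.18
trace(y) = -0.64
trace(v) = -0.68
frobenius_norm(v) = 3.08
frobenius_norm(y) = 3.07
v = y + b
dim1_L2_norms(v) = [0.77, 0.98, 1.25, 0.69, 0.99, 1.42, 0.93, 1.05, 0.97]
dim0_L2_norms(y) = [1.18, 1.17, 0.75, 0.98, 0.8, 1.04, 0.91, 1.15, 1.12]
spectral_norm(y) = 1.62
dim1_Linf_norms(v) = [0.48, 0.4, 0.8, 0.41, 0.57, 0.84, 0.64, 0.58, 0.56]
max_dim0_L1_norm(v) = 3.33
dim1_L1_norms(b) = [0.32, 0.48, 0.62, 0.45, 0.57, 0.49, 0.47, 0.44, 0.46]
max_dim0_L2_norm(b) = 0.23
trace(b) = -0.04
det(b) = -0.00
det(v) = 0.01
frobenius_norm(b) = 0.59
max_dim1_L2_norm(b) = 0.26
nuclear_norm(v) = 7.97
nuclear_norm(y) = 8.15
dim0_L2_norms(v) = [1.06, 1.19, 0.72, 1.05, 0.9, 1.0, 0.89, 1.12, 1.22]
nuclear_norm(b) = 1.53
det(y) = 0.04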